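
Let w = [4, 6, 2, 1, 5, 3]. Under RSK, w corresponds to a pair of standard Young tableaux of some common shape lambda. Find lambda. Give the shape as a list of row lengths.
RSK row insertion gives P = [[1, 3], [2, 5], [4, 6]], which has shape [2, 2, 2].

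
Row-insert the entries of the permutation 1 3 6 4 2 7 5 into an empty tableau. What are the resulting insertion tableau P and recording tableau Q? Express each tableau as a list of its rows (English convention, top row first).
P = [[1, 2, 4, 5], [3, 7], [6]], Q = [[1, 2, 3, 6], [4, 7], [5]]

Insert each entry of the permutation into P by Schensted row insertion, recording in Q the position of each new cell.

Insert 1: appended to row 1. P = [[1]].
Insert 3: appended to row 1. P = [[1, 3]].
Insert 6: appended to row 1. P = [[1, 3, 6]].
Insert 4: 4 bumps 6 from row 1; 6 starts row 2. P = [[1, 3, 4], [6]].
Insert 2: 2 bumps 3 from row 1; 3 bumps 6 from row 2; 6 starts row 3. P = [[1, 2, 4], [3], [6]].
Insert 7: appended to row 1. P = [[1, 2, 4, 7], [3], [6]].
Insert 5: 5 bumps 7 from row 1; 7 appends to row 2. P = [[1, 2, 4, 5], [3, 7], [6]].

So P = [[1, 2, 4, 5], [3, 7], [6]], Q = [[1, 2, 3, 6], [4, 7], [5]].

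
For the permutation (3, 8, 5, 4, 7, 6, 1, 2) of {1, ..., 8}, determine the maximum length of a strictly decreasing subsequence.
4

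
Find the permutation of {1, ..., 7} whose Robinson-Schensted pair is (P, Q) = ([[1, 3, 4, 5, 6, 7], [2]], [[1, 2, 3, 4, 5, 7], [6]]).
2 3 4 5 6 1 7

Reverse RSK: for i = n, n-1, ..., 1, locate i in Q, remove the corresponding corner cell from P, and reverse-bump its entry up through P; the value ejected from row 1 is w(i).

So w = 2 3 4 5 6 1 7.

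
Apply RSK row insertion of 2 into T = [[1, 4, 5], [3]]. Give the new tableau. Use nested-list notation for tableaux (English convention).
[[1, 2, 5], [3, 4]]

In row 1, 2 replaces 4 (the leftmost entry greater than 2); 4 is bumped to row 2. 4 is appended to row 2. The new tableau is [[1, 2, 5], [3, 4]].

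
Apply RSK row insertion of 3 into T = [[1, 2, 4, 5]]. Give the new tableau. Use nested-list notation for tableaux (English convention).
[[1, 2, 3, 5], [4]]

In row 1, 3 replaces 4 (the leftmost entry greater than 3); 4 is bumped to row 2. 4 starts a new row 2. The new tableau is [[1, 2, 3, 5], [4]].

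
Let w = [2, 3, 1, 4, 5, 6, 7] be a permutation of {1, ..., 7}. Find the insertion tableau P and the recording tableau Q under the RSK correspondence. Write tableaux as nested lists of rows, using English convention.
P = [[1, 3, 4, 5, 6, 7], [2]], Q = [[1, 2, 4, 5, 6, 7], [3]]

Insert each entry of the permutation into P by Schensted row insertion, recording in Q the position of each new cell.

Insert 2: appended to row 1. P = [[2]], Q = [[1]].
Insert 3: appended to row 1. P = [[2, 3]], Q = [[1, 2]].
Insert 1: 1 bumps 2 from row 1; 2 starts row 2. P = [[1, 3], [2]], Q = [[1, 2], [3]].
Insert 4: appended to row 1. P = [[1, 3, 4], [2]], Q = [[1, 2, 4], [3]].
Insert 5: appended to row 1. P = [[1, 3, 4, 5], [2]], Q = [[1, 2, 4, 5], [3]].
Insert 6: appended to row 1. P = [[1, 3, 4, 5, 6], [2]], Q = [[1, 2, 4, 5, 6], [3]].
Insert 7: appended to row 1. P = [[1, 3, 4, 5, 6, 7], [2]], Q = [[1, 2, 4, 5, 6, 7], [3]].

So P = [[1, 3, 4, 5, 6, 7], [2]], Q = [[1, 2, 4, 5, 6, 7], [3]].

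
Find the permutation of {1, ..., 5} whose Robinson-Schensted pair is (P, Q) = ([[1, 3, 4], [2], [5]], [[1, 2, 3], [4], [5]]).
2 3 5 4 1

Reverse the RSK construction: for i from n down to 1, find the cell of Q containing i, remove the entry at that cell from P, and reverse-bump it up through P; the value ejected from row 1 is w(i).

Step i=5: Q has 5 at row 3, column 1; remove 5 from row 3 of P and reverse-bump: 5 enters row 2 and ejects 2; 2 enters row 1 and ejects 1. So w(5) = 1. P is now [[2, 3, 4], [5]].
Step i=4: Q has 4 at row 2, column 1; remove 5 from row 2 of P and reverse-bump: 5 enters row 1 and ejects 4. So w(4) = 4. P is now [[2, 3, 5]].
Step i=3: Q has 3 at row 1, column 3; remove that cell from P, ejecting 5. So w(3) = 5. P is now [[2, 3]].
Step i=2: Q has 2 at row 1, column 2; remove that cell from P, ejecting 3. So w(2) = 3. P is now [[2]].
Step i=1: Q has 1 at row 1, column 1; remove that cell from P, ejecting 2. So w(1) = 2. P is now [].

So w = 2 3 5 4 1.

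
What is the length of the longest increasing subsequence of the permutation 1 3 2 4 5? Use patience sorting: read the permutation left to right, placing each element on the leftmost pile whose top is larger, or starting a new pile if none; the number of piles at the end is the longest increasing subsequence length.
4

1: new pile. tops = [1]
3: new pile. tops = [1, 3]
2: onto pile 2 (replacing 3). tops = [1, 2]
4: new pile. tops = [1, 2, 4]
5: new pile. tops = [1, 2, 4, 5]

4 piles, so the longest increasing subsequence has length 4.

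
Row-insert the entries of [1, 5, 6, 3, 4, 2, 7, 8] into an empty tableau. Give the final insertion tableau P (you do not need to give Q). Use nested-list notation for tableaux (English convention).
P = [[1, 2, 4, 7, 8], [3, 6], [5]]

After inserting 1: P = [[1]].
After inserting 5: P = [[1, 5]].
After inserting 6: P = [[1, 5, 6]].
After inserting 3: P = [[1, 3, 6], [5]].
After inserting 4: P = [[1, 3, 4], [5, 6]].
After inserting 2: P = [[1, 2, 4], [3, 6], [5]].
After inserting 7: P = [[1, 2, 4, 7], [3, 6], [5]].
After inserting 8: P = [[1, 2, 4, 7, 8], [3, 6], [5]].

So P = [[1, 2, 4, 7, 8], [3, 6], [5]].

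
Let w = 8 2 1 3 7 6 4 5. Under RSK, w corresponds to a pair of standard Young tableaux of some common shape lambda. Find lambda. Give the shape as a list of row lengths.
[4, 2, 1, 1]

Row-insert each entry into an empty tableau.

After inserting 8: P = [[8]].
After inserting 2: P = [[2], [8]].
After inserting 1: P = [[1], [2], [8]].
After inserting 3: P = [[1, 3], [2], [8]].
After inserting 7: P = [[1, 3, 7], [2], [8]].
After inserting 6: P = [[1, 3, 6], [2, 7], [8]].
After inserting 4: P = [[1, 3, 4], [2, 6], [7], [8]].
After inserting 5: P = [[1, 3, 4, 5], [2, 6], [7], [8]].

The final insertion tableau P = [[1, 3, 4, 5], [2, 6], [7], [8]] has shape [4, 2, 1, 1].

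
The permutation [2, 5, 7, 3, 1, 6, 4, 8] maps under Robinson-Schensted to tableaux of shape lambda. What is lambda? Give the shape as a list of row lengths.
[4, 2, 2]

Row-insert each entry into an empty tableau.

After inserting 2: P = [[2]].
After inserting 5: P = [[2, 5]].
After inserting 7: P = [[2, 5, 7]].
After inserting 3: P = [[2, 3, 7], [5]].
After inserting 1: P = [[1, 3, 7], [2], [5]].
After inserting 6: P = [[1, 3, 6], [2, 7], [5]].
After inserting 4: P = [[1, 3, 4], [2, 6], [5, 7]].
After inserting 8: P = [[1, 3, 4, 8], [2, 6], [5, 7]].

The final insertion tableau P = [[1, 3, 4, 8], [2, 6], [5, 7]] has shape [4, 2, 2].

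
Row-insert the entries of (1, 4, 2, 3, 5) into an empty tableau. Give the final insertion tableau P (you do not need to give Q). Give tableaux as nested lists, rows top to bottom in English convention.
Insert 1: appended to row 1. P = [[1]].
Insert 4: appended to row 1. P = [[1, 4]].
Insert 2: 2 bumps 4 from row 1; 4 starts row 2. P = [[1, 2], [4]].
Insert 3: appended to row 1. P = [[1, 2, 3], [4]].
Insert 5: appended to row 1. P = [[1, 2, 3, 5], [4]].

So P = [[1, 2, 3, 5], [4]].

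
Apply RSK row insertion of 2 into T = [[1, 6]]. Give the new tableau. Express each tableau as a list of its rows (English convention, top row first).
[[1, 2], [6]]

In row 1, 2 replaces 6 (the leftmost entry greater than 2); 6 is bumped to row 2. 6 starts a new row 2. The new tableau is [[1, 2], [6]].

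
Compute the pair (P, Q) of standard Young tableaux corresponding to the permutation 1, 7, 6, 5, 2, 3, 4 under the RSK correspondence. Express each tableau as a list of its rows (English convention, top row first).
P = [[1, 2, 3, 4], [5], [6], [7]], Q = [[1, 2, 6, 7], [3], [4], [5]]

Insert each entry of the permutation into P by Schensted row insertion, recording in Q the position of each new cell.

After inserting 1: P = [[1]].
After inserting 7: P = [[1, 7]].
After inserting 6: P = [[1, 6], [7]].
After inserting 5: P = [[1, 5], [6], [7]].
After inserting 2: P = [[1, 2], [5], [6], [7]].
After inserting 3: P = [[1, 2, 3], [5], [6], [7]].
After inserting 4: P = [[1, 2, 3, 4], [5], [6], [7]].

So P = [[1, 2, 3, 4], [5], [6], [7]], Q = [[1, 2, 6, 7], [3], [4], [5]].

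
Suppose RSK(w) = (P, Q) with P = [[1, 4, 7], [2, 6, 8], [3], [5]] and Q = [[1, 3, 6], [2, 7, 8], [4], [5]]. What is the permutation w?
5 3 6 2 1 8 4 7

Reverse the RSK construction: for i from n down to 1, find the cell of Q containing i, remove the entry at that cell from P, and reverse-bump it up through P; the value ejected from row 1 is w(i).

Step i=8: Q has 8 at row 2, column 3; remove 8 from row 2 of P and reverse-bump: 8 enters row 1 and ejects 7. So w(8) = 7. P is now [[1, 4, 8], [2, 6], [3], [5]].
Step i=7: Q has 7 at row 2, column 2; remove 6 from row 2 of P and reverse-bump: 6 enters row 1 and ejects 4. So w(7) = 4. P is now [[1, 6, 8], [2], [3], [5]].
Step i=6: Q has 6 at row 1, column 3; remove that cell from P, ejecting 8. So w(6) = 8. P is now [[1, 6], [2], [3], [5]].
Step i=5: Q has 5 at row 4, column 1; remove 5 from row 4 of P and reverse-bump: 5 enters row 3 and ejects 3; 3 enters row 2 and ejects 2; 2 enters row 1 and ejects 1. So w(5) = 1. P is now [[2, 6], [3], [5]].
Step i=4: Q has 4 at row 3, column 1; remove 5 from row 3 of P and reverse-bump: 5 enters row 2 and ejects 3; 3 enters row 1 and ejects 2. So w(4) = 2. P is now [[3, 6], [5]].
Step i=3: Q has 3 at row 1, column 2; remove that cell from P, ejecting 6. So w(3) = 6. P is now [[3], [5]].
Step i=2: Q has 2 at row 2, column 1; remove 5 from row 2 of P and reverse-bump: 5 enters row 1 and ejects 3. So w(2) = 3. P is now [[5]].
Step i=1: Q has 1 at row 1, column 1; remove that cell from P, ejecting 5. So w(1) = 5. P is now [].

So w = 5 3 6 2 1 8 4 7.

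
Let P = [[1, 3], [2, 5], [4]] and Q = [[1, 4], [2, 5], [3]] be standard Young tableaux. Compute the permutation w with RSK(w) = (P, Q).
4 2 1 5 3

Reverse the RSK construction: for i from n down to 1, find the cell of Q containing i, remove the entry at that cell from P, and reverse-bump it up through P; the value ejected from row 1 is w(i).

Step i=5: Q has 5 at row 2, column 2; remove 5 from row 2 of P and reverse-bump: 5 enters row 1 and ejects 3. So w(5) = 3. P is now [[1, 5], [2], [4]].
Step i=4: Q has 4 at row 1, column 2; remove that cell from P, ejecting 5. So w(4) = 5. P is now [[1], [2], [4]].
Step i=3: Q has 3 at row 3, column 1; remove 4 from row 3 of P and reverse-bump: 4 enters row 2 and ejects 2; 2 enters row 1 and ejects 1. So w(3) = 1. P is now [[2], [4]].
Step i=2: Q has 2 at row 2, column 1; remove 4 from row 2 of P and reverse-bump: 4 enters row 1 and ejects 2. So w(2) = 2. P is now [[4]].
Step i=1: Q has 1 at row 1, column 1; remove that cell from P, ejecting 4. So w(1) = 4. P is now [].

So w = 4 2 1 5 3.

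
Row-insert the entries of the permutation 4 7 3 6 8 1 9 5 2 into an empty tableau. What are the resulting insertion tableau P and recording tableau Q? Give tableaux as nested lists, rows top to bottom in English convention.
P = [[1, 2, 8, 9], [3, 5], [4, 6], [7]], Q = [[1, 2, 5, 7], [3, 4], [6, 8], [9]]

Insert each entry of the permutation into P by Schensted row insertion, recording in Q the position of each new cell.

After inserting 4: P = [[4]].
After inserting 7: P = [[4, 7]].
After inserting 3: P = [[3, 7], [4]].
After inserting 6: P = [[3, 6], [4, 7]].
After inserting 8: P = [[3, 6, 8], [4, 7]].
After inserting 1: P = [[1, 6, 8], [3, 7], [4]].
After inserting 9: P = [[1, 6, 8, 9], [3, 7], [4]].
After inserting 5: P = [[1, 5, 8, 9], [3, 6], [4, 7]].
After inserting 2: P = [[1, 2, 8, 9], [3, 5], [4, 6], [7]].

So P = [[1, 2, 8, 9], [3, 5], [4, 6], [7]], Q = [[1, 2, 5, 7], [3, 4], [6, 8], [9]].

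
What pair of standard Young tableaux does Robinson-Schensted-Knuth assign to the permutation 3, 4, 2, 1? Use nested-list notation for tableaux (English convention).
Insert each entry of the permutation into P by Schensted row insertion, recording in Q the position of each new cell.

Insert 3: appended to row 1. P = [[3]].
Insert 4: appended to row 1. P = [[3, 4]].
Insert 2: 2 bumps 3 from row 1; 3 starts row 2. P = [[2, 4], [3]].
Insert 1: 1 bumps 2 from row 1; 2 bumps 3 from row 2; 3 starts row 3. P = [[1, 4], [2], [3]].

So P = [[1, 4], [2], [3]], Q = [[1, 2], [3], [4]].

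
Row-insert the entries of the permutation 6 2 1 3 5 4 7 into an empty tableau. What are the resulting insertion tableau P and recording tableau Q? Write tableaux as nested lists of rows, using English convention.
Insert each entry of the permutation into P by Schensted row insertion, recording in Q the position of each new cell.

Insert 6: appended to row 1. P = [[6]], Q = [[1]].
Insert 2: 2 bumps 6 from row 1; 6 starts row 2. P = [[2], [6]], Q = [[1], [2]].
Insert 1: 1 bumps 2 from row 1; 2 bumps 6 from row 2; 6 starts row 3. P = [[1], [2], [6]], Q = [[1], [2], [3]].
Insert 3: appended to row 1. P = [[1, 3], [2], [6]], Q = [[1, 4], [2], [3]].
Insert 5: appended to row 1. P = [[1, 3, 5], [2], [6]], Q = [[1, 4, 5], [2], [3]].
Insert 4: 4 bumps 5 from row 1; 5 appends to row 2. P = [[1, 3, 4], [2, 5], [6]], Q = [[1, 4, 5], [2, 6], [3]].
Insert 7: appended to row 1. P = [[1, 3, 4, 7], [2, 5], [6]], Q = [[1, 4, 5, 7], [2, 6], [3]].

So P = [[1, 3, 4, 7], [2, 5], [6]], Q = [[1, 4, 5, 7], [2, 6], [3]].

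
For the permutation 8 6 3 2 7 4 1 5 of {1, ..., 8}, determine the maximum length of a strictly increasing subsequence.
3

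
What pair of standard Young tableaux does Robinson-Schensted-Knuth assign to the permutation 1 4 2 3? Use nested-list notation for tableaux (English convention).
Insert each entry of the permutation into P by Schensted row insertion, recording in Q the position of each new cell.

After inserting 1: P = [[1]].
After inserting 4: P = [[1, 4]].
After inserting 2: P = [[1, 2], [4]].
After inserting 3: P = [[1, 2, 3], [4]].

So P = [[1, 2, 3], [4]], Q = [[1, 2, 4], [3]].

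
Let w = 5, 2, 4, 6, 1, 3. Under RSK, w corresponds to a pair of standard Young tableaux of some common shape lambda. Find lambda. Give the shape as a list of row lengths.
[3, 2, 1]

Row-insert each entry into an empty tableau.

After inserting 5: P = [[5]].
After inserting 2: P = [[2], [5]].
After inserting 4: P = [[2, 4], [5]].
After inserting 6: P = [[2, 4, 6], [5]].
After inserting 1: P = [[1, 4, 6], [2], [5]].
After inserting 3: P = [[1, 3, 6], [2, 4], [5]].

The final insertion tableau P = [[1, 3, 6], [2, 4], [5]] has shape [3, 2, 1].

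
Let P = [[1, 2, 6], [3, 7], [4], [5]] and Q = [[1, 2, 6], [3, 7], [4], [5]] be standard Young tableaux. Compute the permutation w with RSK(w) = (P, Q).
Reverse the RSK construction: for i from n down to 1, find the cell of Q containing i, remove the entry at that cell from P, and reverse-bump it up through P; the value ejected from row 1 is w(i).

Step i=7: Q has 7 at row 2, column 2; remove 7 from row 2 of P and reverse-bump: 7 enters row 1 and ejects 6. So w(7) = 6. P is now [[1, 2, 7], [3], [4], [5]].
Step i=6: Q has 6 at row 1, column 3; remove that cell from P, ejecting 7. So w(6) = 7. P is now [[1, 2], [3], [4], [5]].
Step i=5: Q has 5 at row 4, column 1; remove 5 from row 4 of P and reverse-bump: 5 enters row 3 and ejects 4; 4 enters row 2 and ejects 3; 3 enters row 1 and ejects 2. So w(5) = 2. P is now [[1, 3], [4], [5]].
Step i=4: Q has 4 at row 3, column 1; remove 5 from row 3 of P and reverse-bump: 5 enters row 2 and ejects 4; 4 enters row 1 and ejects 3. So w(4) = 3. P is now [[1, 4], [5]].
Step i=3: Q has 3 at row 2, column 1; remove 5 from row 2 of P and reverse-bump: 5 enters row 1 and ejects 4. So w(3) = 4. P is now [[1, 5]].
Step i=2: Q has 2 at row 1, column 2; remove that cell from P, ejecting 5. So w(2) = 5. P is now [[1]].
Step i=1: Q has 1 at row 1, column 1; remove that cell from P, ejecting 1. So w(1) = 1. P is now [].

So w = 1 5 4 3 2 7 6.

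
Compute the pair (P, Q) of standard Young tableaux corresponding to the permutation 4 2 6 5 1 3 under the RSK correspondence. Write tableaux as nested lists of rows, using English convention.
P = [[1, 3], [2, 5], [4, 6]], Q = [[1, 3], [2, 4], [5, 6]]

Insert each entry of the permutation into P by Schensted row insertion, recording in Q the position of each new cell.

Insert 4: appended to row 1. P = [[4]].
Insert 2: 2 bumps 4 from row 1; 4 starts row 2. P = [[2], [4]].
Insert 6: appended to row 1. P = [[2, 6], [4]].
Insert 5: 5 bumps 6 from row 1; 6 appends to row 2. P = [[2, 5], [4, 6]].
Insert 1: 1 bumps 2 from row 1; 2 bumps 4 from row 2; 4 starts row 3. P = [[1, 5], [2, 6], [4]].
Insert 3: 3 bumps 5 from row 1; 5 bumps 6 from row 2; 6 appends to row 3. P = [[1, 3], [2, 5], [4, 6]].

So P = [[1, 3], [2, 5], [4, 6]], Q = [[1, 3], [2, 4], [5, 6]].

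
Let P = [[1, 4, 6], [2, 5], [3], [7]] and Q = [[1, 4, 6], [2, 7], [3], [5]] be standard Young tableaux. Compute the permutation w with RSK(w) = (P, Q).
7 3 2 5 1 6 4

Reverse the RSK construction: for i from n down to 1, find the cell of Q containing i, remove the entry at that cell from P, and reverse-bump it up through P; the value ejected from row 1 is w(i).

Step i=7: Q has 7 at row 2, column 2; remove 5 from row 2 of P and reverse-bump: 5 enters row 1 and ejects 4. So w(7) = 4. P is now [[1, 5, 6], [2], [3], [7]].
Step i=6: Q has 6 at row 1, column 3; remove that cell from P, ejecting 6. So w(6) = 6. P is now [[1, 5], [2], [3], [7]].
Step i=5: Q has 5 at row 4, column 1; remove 7 from row 4 of P and reverse-bump: 7 enters row 3 and ejects 3; 3 enters row 2 and ejects 2; 2 enters row 1 and ejects 1. So w(5) = 1. P is now [[2, 5], [3], [7]].
Step i=4: Q has 4 at row 1, column 2; remove that cell from P, ejecting 5. So w(4) = 5. P is now [[2], [3], [7]].
Step i=3: Q has 3 at row 3, column 1; remove 7 from row 3 of P and reverse-bump: 7 enters row 2 and ejects 3; 3 enters row 1 and ejects 2. So w(3) = 2. P is now [[3], [7]].
Step i=2: Q has 2 at row 2, column 1; remove 7 from row 2 of P and reverse-bump: 7 enters row 1 and ejects 3. So w(2) = 3. P is now [[7]].
Step i=1: Q has 1 at row 1, column 1; remove that cell from P, ejecting 7. So w(1) = 7. P is now [].

So w = 7 3 2 5 1 6 4.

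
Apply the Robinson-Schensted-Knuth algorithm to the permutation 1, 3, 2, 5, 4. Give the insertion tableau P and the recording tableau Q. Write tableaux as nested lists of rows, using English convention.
Insert each entry of the permutation into P by Schensted row insertion, recording in Q the position of each new cell.

After inserting 1: P = [[1]].
After inserting 3: P = [[1, 3]].
After inserting 2: P = [[1, 2], [3]].
After inserting 5: P = [[1, 2, 5], [3]].
After inserting 4: P = [[1, 2, 4], [3, 5]].

So P = [[1, 2, 4], [3, 5]], Q = [[1, 2, 4], [3, 5]].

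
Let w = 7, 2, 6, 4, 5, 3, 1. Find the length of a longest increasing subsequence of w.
3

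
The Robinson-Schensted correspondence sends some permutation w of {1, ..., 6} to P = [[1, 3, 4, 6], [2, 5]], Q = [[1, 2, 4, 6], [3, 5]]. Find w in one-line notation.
Reverse the RSK construction: for i from n down to 1, find the cell of Q containing i, remove the entry at that cell from P, and reverse-bump it up through P; the value ejected from row 1 is w(i).

Step i=6: Q has 6 at row 1, column 4; remove that cell from P, ejecting 6. So w(6) = 6. P is now [[1, 3, 4], [2, 5]].
Step i=5: Q has 5 at row 2, column 2; remove 5 from row 2 of P and reverse-bump: 5 enters row 1 and ejects 4. So w(5) = 4. P is now [[1, 3, 5], [2]].
Step i=4: Q has 4 at row 1, column 3; remove that cell from P, ejecting 5. So w(4) = 5. P is now [[1, 3], [2]].
Step i=3: Q has 3 at row 2, column 1; remove 2 from row 2 of P and reverse-bump: 2 enters row 1 and ejects 1. So w(3) = 1. P is now [[2, 3]].
Step i=2: Q has 2 at row 1, column 2; remove that cell from P, ejecting 3. So w(2) = 3. P is now [[2]].
Step i=1: Q has 1 at row 1, column 1; remove that cell from P, ejecting 2. So w(1) = 2. P is now [].

So w = 2 3 1 5 4 6.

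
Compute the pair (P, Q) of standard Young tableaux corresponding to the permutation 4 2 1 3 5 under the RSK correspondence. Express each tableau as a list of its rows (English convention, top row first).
P = [[1, 3, 5], [2], [4]], Q = [[1, 4, 5], [2], [3]]

Insert each entry of the permutation into P by Schensted row insertion, recording in Q the position of each new cell.

Insert 4: appended to row 1. P = [[4]], Q = [[1]].
Insert 2: 2 bumps 4 from row 1; 4 starts row 2. P = [[2], [4]], Q = [[1], [2]].
Insert 1: 1 bumps 2 from row 1; 2 bumps 4 from row 2; 4 starts row 3. P = [[1], [2], [4]], Q = [[1], [2], [3]].
Insert 3: appended to row 1. P = [[1, 3], [2], [4]], Q = [[1, 4], [2], [3]].
Insert 5: appended to row 1. P = [[1, 3, 5], [2], [4]], Q = [[1, 4, 5], [2], [3]].

So P = [[1, 3, 5], [2], [4]], Q = [[1, 4, 5], [2], [3]].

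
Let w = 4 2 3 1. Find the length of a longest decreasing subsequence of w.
3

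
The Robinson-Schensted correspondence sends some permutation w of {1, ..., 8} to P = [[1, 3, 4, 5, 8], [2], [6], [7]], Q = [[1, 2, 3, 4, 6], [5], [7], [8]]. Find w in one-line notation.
Reverse RSK: for i = n, n-1, ..., 1, locate i in Q, remove the corresponding corner cell from P, and reverse-bump its entry up through P; the value ejected from row 1 is w(i).

So w = 2 3 4 7 6 8 5 1.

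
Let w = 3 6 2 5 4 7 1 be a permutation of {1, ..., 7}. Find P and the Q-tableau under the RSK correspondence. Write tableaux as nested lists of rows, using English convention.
Insert each entry of the permutation into P by Schensted row insertion, recording in Q the position of each new cell.

Insert 3: appended to row 1. P = [[3]], Q = [[1]].
Insert 6: appended to row 1. P = [[3, 6]], Q = [[1, 2]].
Insert 2: 2 bumps 3 from row 1; 3 starts row 2. P = [[2, 6], [3]], Q = [[1, 2], [3]].
Insert 5: 5 bumps 6 from row 1; 6 appends to row 2. P = [[2, 5], [3, 6]], Q = [[1, 2], [3, 4]].
Insert 4: 4 bumps 5 from row 1; 5 bumps 6 from row 2; 6 starts row 3. P = [[2, 4], [3, 5], [6]], Q = [[1, 2], [3, 4], [5]].
Insert 7: appended to row 1. P = [[2, 4, 7], [3, 5], [6]], Q = [[1, 2, 6], [3, 4], [5]].
Insert 1: 1 bumps 2 from row 1; 2 bumps 3 from row 2; 3 bumps 6 from row 3; 6 starts row 4. P = [[1, 4, 7], [2, 5], [3], [6]], Q = [[1, 2, 6], [3, 4], [5], [7]].

So P = [[1, 4, 7], [2, 5], [3], [6]], Q = [[1, 2, 6], [3, 4], [5], [7]].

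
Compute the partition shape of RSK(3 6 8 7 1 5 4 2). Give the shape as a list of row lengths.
RSK row insertion gives P = [[1, 2, 7], [3, 4], [5], [6], [8]], which has shape [3, 2, 1, 1, 1].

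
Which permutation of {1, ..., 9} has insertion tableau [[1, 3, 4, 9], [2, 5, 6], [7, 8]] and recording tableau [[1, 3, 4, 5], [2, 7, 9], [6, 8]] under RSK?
7 2 5 8 9 1 6 3 4

Reverse the RSK construction: for i from n down to 1, find the cell of Q containing i, remove the entry at that cell from P, and reverse-bump it up through P; the value ejected from row 1 is w(i).

Step i=9: Q has 9 at row 2, column 3; remove 6 from row 2 of P and reverse-bump: 6 enters row 1 and ejects 4. So w(9) = 4. P is now [[1, 3, 6, 9], [2, 5], [7, 8]].
Step i=8: Q has 8 at row 3, column 2; remove 8 from row 3 of P and reverse-bump: 8 enters row 2 and ejects 5; 5 enters row 1 and ejects 3. So w(8) = 3. P is now [[1, 5, 6, 9], [2, 8], [7]].
Step i=7: Q has 7 at row 2, column 2; remove 8 from row 2 of P and reverse-bump: 8 enters row 1 and ejects 6. So w(7) = 6. P is now [[1, 5, 8, 9], [2], [7]].
Step i=6: Q has 6 at row 3, column 1; remove 7 from row 3 of P and reverse-bump: 7 enters row 2 and ejects 2; 2 enters row 1 and ejects 1. So w(6) = 1. P is now [[2, 5, 8, 9], [7]].
Step i=5: Q has 5 at row 1, column 4; remove that cell from P, ejecting 9. So w(5) = 9. P is now [[2, 5, 8], [7]].
Step i=4: Q has 4 at row 1, column 3; remove that cell from P, ejecting 8. So w(4) = 8. P is now [[2, 5], [7]].
Step i=3: Q has 3 at row 1, column 2; remove that cell from P, ejecting 5. So w(3) = 5. P is now [[2], [7]].
Step i=2: Q has 2 at row 2, column 1; remove 7 from row 2 of P and reverse-bump: 7 enters row 1 and ejects 2. So w(2) = 2. P is now [[7]].
Step i=1: Q has 1 at row 1, column 1; remove that cell from P, ejecting 7. So w(1) = 7. P is now [].

So w = 7 2 5 8 9 1 6 3 4.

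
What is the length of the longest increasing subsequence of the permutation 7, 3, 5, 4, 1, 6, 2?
3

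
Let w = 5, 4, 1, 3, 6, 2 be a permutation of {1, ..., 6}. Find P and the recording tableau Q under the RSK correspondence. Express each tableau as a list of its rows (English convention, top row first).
P = [[1, 2, 6], [3], [4], [5]], Q = [[1, 4, 5], [2], [3], [6]]

Insert each entry of the permutation into P by Schensted row insertion, recording in Q the position of each new cell.

After inserting 5: P = [[5]].
After inserting 4: P = [[4], [5]].
After inserting 1: P = [[1], [4], [5]].
After inserting 3: P = [[1, 3], [4], [5]].
After inserting 6: P = [[1, 3, 6], [4], [5]].
After inserting 2: P = [[1, 2, 6], [3], [4], [5]].

So P = [[1, 2, 6], [3], [4], [5]], Q = [[1, 4, 5], [2], [3], [6]].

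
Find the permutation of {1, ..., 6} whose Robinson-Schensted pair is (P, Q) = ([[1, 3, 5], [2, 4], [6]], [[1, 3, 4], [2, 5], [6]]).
Reverse the RSK construction: for i from n down to 1, find the cell of Q containing i, remove the entry at that cell from P, and reverse-bump it up through P; the value ejected from row 1 is w(i).

Step i=6: Q has 6 at row 3, column 1; remove 6 from row 3 of P and reverse-bump: 6 enters row 2 and ejects 4; 4 enters row 1 and ejects 3. So w(6) = 3. P is now [[1, 4, 5], [2, 6]].
Step i=5: Q has 5 at row 2, column 2; remove 6 from row 2 of P and reverse-bump: 6 enters row 1 and ejects 5. So w(5) = 5. P is now [[1, 4, 6], [2]].
Step i=4: Q has 4 at row 1, column 3; remove that cell from P, ejecting 6. So w(4) = 6. P is now [[1, 4], [2]].
Step i=3: Q has 3 at row 1, column 2; remove that cell from P, ejecting 4. So w(3) = 4. P is now [[1], [2]].
Step i=2: Q has 2 at row 2, column 1; remove 2 from row 2 of P and reverse-bump: 2 enters row 1 and ejects 1. So w(2) = 1. P is now [[2]].
Step i=1: Q has 1 at row 1, column 1; remove that cell from P, ejecting 2. So w(1) = 2. P is now [].

So w = 2 1 4 6 5 3.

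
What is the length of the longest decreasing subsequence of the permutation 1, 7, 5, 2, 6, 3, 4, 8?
3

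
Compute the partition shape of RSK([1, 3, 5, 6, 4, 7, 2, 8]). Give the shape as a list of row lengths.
[6, 1, 1]

RSK row insertion gives P = [[1, 2, 4, 6, 7, 8], [3], [5]], which has shape [6, 1, 1].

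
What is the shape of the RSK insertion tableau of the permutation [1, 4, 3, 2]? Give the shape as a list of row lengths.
Row-insert each entry into an empty tableau.

After inserting 1: P = [[1]].
After inserting 4: P = [[1, 4]].
After inserting 3: P = [[1, 3], [4]].
After inserting 2: P = [[1, 2], [3], [4]].

The final insertion tableau P = [[1, 2], [3], [4]] has shape [2, 1, 1].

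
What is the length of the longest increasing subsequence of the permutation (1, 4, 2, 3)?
3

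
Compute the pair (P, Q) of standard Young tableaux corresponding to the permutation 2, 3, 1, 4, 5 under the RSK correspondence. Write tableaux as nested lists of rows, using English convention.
P = [[1, 3, 4, 5], [2]], Q = [[1, 2, 4, 5], [3]]

Insert each entry of the permutation into P by Schensted row insertion, recording in Q the position of each new cell.

Insert 2: appended to row 1. P = [[2]].
Insert 3: appended to row 1. P = [[2, 3]].
Insert 1: 1 bumps 2 from row 1; 2 starts row 2. P = [[1, 3], [2]].
Insert 4: appended to row 1. P = [[1, 3, 4], [2]].
Insert 5: appended to row 1. P = [[1, 3, 4, 5], [2]].

So P = [[1, 3, 4, 5], [2]], Q = [[1, 2, 4, 5], [3]].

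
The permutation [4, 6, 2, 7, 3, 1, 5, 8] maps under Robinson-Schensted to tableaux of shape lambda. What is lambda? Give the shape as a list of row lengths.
Row-insert each entry into an empty tableau.

After inserting 4: P = [[4]].
After inserting 6: P = [[4, 6]].
After inserting 2: P = [[2, 6], [4]].
After inserting 7: P = [[2, 6, 7], [4]].
After inserting 3: P = [[2, 3, 7], [4, 6]].
After inserting 1: P = [[1, 3, 7], [2, 6], [4]].
After inserting 5: P = [[1, 3, 5], [2, 6, 7], [4]].
After inserting 8: P = [[1, 3, 5, 8], [2, 6, 7], [4]].

The final insertion tableau P = [[1, 3, 5, 8], [2, 6, 7], [4]] has shape [4, 3, 1].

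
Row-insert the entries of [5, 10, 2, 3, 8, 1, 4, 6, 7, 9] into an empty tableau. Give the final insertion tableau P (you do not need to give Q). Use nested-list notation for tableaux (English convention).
Insert 5: appended to row 1. P = [[5]].
Insert 10: appended to row 1. P = [[5, 10]].
Insert 2: 2 bumps 5 from row 1; 5 starts row 2. P = [[2, 10], [5]].
Insert 3: 3 bumps 10 from row 1; 10 appends to row 2. P = [[2, 3], [5, 10]].
Insert 8: appended to row 1. P = [[2, 3, 8], [5, 10]].
Insert 1: 1 bumps 2 from row 1; 2 bumps 5 from row 2; 5 starts row 3. P = [[1, 3, 8], [2, 10], [5]].
Insert 4: 4 bumps 8 from row 1; 8 bumps 10 from row 2; 10 appends to row 3. P = [[1, 3, 4], [2, 8], [5, 10]].
Insert 6: appended to row 1. P = [[1, 3, 4, 6], [2, 8], [5, 10]].
Insert 7: appended to row 1. P = [[1, 3, 4, 6, 7], [2, 8], [5, 10]].
Insert 9: appended to row 1. P = [[1, 3, 4, 6, 7, 9], [2, 8], [5, 10]].

So P = [[1, 3, 4, 6, 7, 9], [2, 8], [5, 10]].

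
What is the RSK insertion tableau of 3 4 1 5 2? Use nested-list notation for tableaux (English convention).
Insert 3: appended to row 1. P = [[3]].
Insert 4: appended to row 1. P = [[3, 4]].
Insert 1: 1 bumps 3 from row 1; 3 starts row 2. P = [[1, 4], [3]].
Insert 5: appended to row 1. P = [[1, 4, 5], [3]].
Insert 2: 2 bumps 4 from row 1; 4 appends to row 2. P = [[1, 2, 5], [3, 4]].

So P = [[1, 2, 5], [3, 4]].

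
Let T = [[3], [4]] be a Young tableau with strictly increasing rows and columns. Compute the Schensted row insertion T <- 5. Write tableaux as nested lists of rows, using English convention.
[[3, 5], [4]]

5 is larger than every entry of row 1, so it is appended to row 1. The new tableau is [[3, 5], [4]].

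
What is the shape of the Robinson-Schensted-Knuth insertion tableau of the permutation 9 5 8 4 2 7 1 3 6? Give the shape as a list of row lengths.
[3, 2, 2, 1, 1]

Row-insert each entry into an empty tableau.

After inserting 9: P = [[9]].
After inserting 5: P = [[5], [9]].
After inserting 8: P = [[5, 8], [9]].
After inserting 4: P = [[4, 8], [5], [9]].
After inserting 2: P = [[2, 8], [4], [5], [9]].
After inserting 7: P = [[2, 7], [4, 8], [5], [9]].
After inserting 1: P = [[1, 7], [2, 8], [4], [5], [9]].
After inserting 3: P = [[1, 3], [2, 7], [4, 8], [5], [9]].
After inserting 6: P = [[1, 3, 6], [2, 7], [4, 8], [5], [9]].

The final insertion tableau P = [[1, 3, 6], [2, 7], [4, 8], [5], [9]] has shape [3, 2, 2, 1, 1].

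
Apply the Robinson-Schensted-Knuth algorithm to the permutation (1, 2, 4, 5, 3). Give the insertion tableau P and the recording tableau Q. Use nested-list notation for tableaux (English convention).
P = [[1, 2, 3, 5], [4]], Q = [[1, 2, 3, 4], [5]]

Insert each entry of the permutation into P by Schensted row insertion, recording in Q the position of each new cell.

After inserting 1: P = [[1]].
After inserting 2: P = [[1, 2]].
After inserting 4: P = [[1, 2, 4]].
After inserting 5: P = [[1, 2, 4, 5]].
After inserting 3: P = [[1, 2, 3, 5], [4]].

So P = [[1, 2, 3, 5], [4]], Q = [[1, 2, 3, 4], [5]].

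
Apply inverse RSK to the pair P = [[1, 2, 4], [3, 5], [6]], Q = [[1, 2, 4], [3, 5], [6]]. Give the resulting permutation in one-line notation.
Reverse RSK: for i = n, n-1, ..., 1, locate i in Q, remove the corresponding corner cell from P, and reverse-bump its entry up through P; the value ejected from row 1 is w(i).

So w = 1 3 2 6 5 4.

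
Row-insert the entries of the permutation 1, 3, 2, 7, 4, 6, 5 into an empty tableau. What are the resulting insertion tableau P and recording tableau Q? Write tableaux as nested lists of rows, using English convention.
P = [[1, 2, 4, 5], [3, 6], [7]], Q = [[1, 2, 4, 6], [3, 5], [7]]

Insert each entry of the permutation into P by Schensted row insertion, recording in Q the position of each new cell.

Insert 1: appended to row 1. P = [[1]], Q = [[1]].
Insert 3: appended to row 1. P = [[1, 3]], Q = [[1, 2]].
Insert 2: 2 bumps 3 from row 1; 3 starts row 2. P = [[1, 2], [3]], Q = [[1, 2], [3]].
Insert 7: appended to row 1. P = [[1, 2, 7], [3]], Q = [[1, 2, 4], [3]].
Insert 4: 4 bumps 7 from row 1; 7 appends to row 2. P = [[1, 2, 4], [3, 7]], Q = [[1, 2, 4], [3, 5]].
Insert 6: appended to row 1. P = [[1, 2, 4, 6], [3, 7]], Q = [[1, 2, 4, 6], [3, 5]].
Insert 5: 5 bumps 6 from row 1; 6 bumps 7 from row 2; 7 starts row 3. P = [[1, 2, 4, 5], [3, 6], [7]], Q = [[1, 2, 4, 6], [3, 5], [7]].

So P = [[1, 2, 4, 5], [3, 6], [7]], Q = [[1, 2, 4, 6], [3, 5], [7]].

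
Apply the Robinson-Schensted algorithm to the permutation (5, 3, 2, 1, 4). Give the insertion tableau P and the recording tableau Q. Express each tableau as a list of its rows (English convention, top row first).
Insert each entry of the permutation into P by Schensted row insertion, recording in Q the position of each new cell.

Insert 5: appended to row 1. P = [[5]].
Insert 3: 3 bumps 5 from row 1; 5 starts row 2. P = [[3], [5]].
Insert 2: 2 bumps 3 from row 1; 3 bumps 5 from row 2; 5 starts row 3. P = [[2], [3], [5]].
Insert 1: 1 bumps 2 from row 1; 2 bumps 3 from row 2; 3 bumps 5 from row 3; 5 starts row 4. P = [[1], [2], [3], [5]].
Insert 4: appended to row 1. P = [[1, 4], [2], [3], [5]].

So P = [[1, 4], [2], [3], [5]], Q = [[1, 5], [2], [3], [4]].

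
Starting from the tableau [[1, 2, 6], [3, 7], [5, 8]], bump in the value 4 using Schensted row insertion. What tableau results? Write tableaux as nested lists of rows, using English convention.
[[1, 2, 4], [3, 6], [5, 7], [8]]

In row 1, 4 replaces 6 (the leftmost entry greater than 4); 6 is bumped to row 2. In row 2, 6 replaces 7 (the leftmost entry greater than 6); 7 is bumped to row 3. In row 3, 7 replaces 8 (the leftmost entry greater than 7); 8 is bumped to row 4. 8 starts a new row 4. The new tableau is [[1, 2, 4], [3, 6], [5, 7], [8]].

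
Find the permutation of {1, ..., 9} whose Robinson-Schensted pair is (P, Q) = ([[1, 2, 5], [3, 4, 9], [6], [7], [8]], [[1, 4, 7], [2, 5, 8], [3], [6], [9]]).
8 3 1 7 6 4 9 5 2

Reverse the RSK construction: for i from n down to 1, find the cell of Q containing i, remove the entry at that cell from P, and reverse-bump it up through P; the value ejected from row 1 is w(i).

Step i=9: Q has 9 at row 5, column 1; remove 8 from row 5 of P and reverse-bump: 8 enters row 4 and ejects 7; 7 enters row 3 and ejects 6; 6 enters row 2 and ejects 4; 4 enters row 1 and ejects 2. So w(9) = 2. P is now [[1, 4, 5], [3, 6, 9], [7], [8]].
Step i=8: Q has 8 at row 2, column 3; remove 9 from row 2 of P and reverse-bump: 9 enters row 1 and ejects 5. So w(8) = 5. P is now [[1, 4, 9], [3, 6], [7], [8]].
Step i=7: Q has 7 at row 1, column 3; remove that cell from P, ejecting 9. So w(7) = 9. P is now [[1, 4], [3, 6], [7], [8]].
Step i=6: Q has 6 at row 4, column 1; remove 8 from row 4 of P and reverse-bump: 8 enters row 3 and ejects 7; 7 enters row 2 and ejects 6; 6 enters row 1 and ejects 4. So w(6) = 4. P is now [[1, 6], [3, 7], [8]].
Step i=5: Q has 5 at row 2, column 2; remove 7 from row 2 of P and reverse-bump: 7 enters row 1 and ejects 6. So w(5) = 6. P is now [[1, 7], [3], [8]].
Step i=4: Q has 4 at row 1, column 2; remove that cell from P, ejecting 7. So w(4) = 7. P is now [[1], [3], [8]].
Step i=3: Q has 3 at row 3, column 1; remove 8 from row 3 of P and reverse-bump: 8 enters row 2 and ejects 3; 3 enters row 1 and ejects 1. So w(3) = 1. P is now [[3], [8]].
Step i=2: Q has 2 at row 2, column 1; remove 8 from row 2 of P and reverse-bump: 8 enters row 1 and ejects 3. So w(2) = 3. P is now [[8]].
Step i=1: Q has 1 at row 1, column 1; remove that cell from P, ejecting 8. So w(1) = 8. P is now [].

So w = 8 3 1 7 6 4 9 5 2.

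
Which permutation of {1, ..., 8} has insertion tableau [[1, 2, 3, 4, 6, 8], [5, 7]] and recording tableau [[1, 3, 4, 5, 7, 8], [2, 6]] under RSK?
Reverse the RSK construction: for i from n down to 1, find the cell of Q containing i, remove the entry at that cell from P, and reverse-bump it up through P; the value ejected from row 1 is w(i).

Step i=8: Q has 8 at row 1, column 6; remove that cell from P, ejecting 8. So w(8) = 8. P is now [[1, 2, 3, 4, 6], [5, 7]].
Step i=7: Q has 7 at row 1, column 5; remove that cell from P, ejecting 6. So w(7) = 6. P is now [[1, 2, 3, 4], [5, 7]].
Step i=6: Q has 6 at row 2, column 2; remove 7 from row 2 of P and reverse-bump: 7 enters row 1 and ejects 4. So w(6) = 4. P is now [[1, 2, 3, 7], [5]].
Step i=5: Q has 5 at row 1, column 4; remove that cell from P, ejecting 7. So w(5) = 7. P is now [[1, 2, 3], [5]].
Step i=4: Q has 4 at row 1, column 3; remove that cell from P, ejecting 3. So w(4) = 3. P is now [[1, 2], [5]].
Step i=3: Q has 3 at row 1, column 2; remove that cell from P, ejecting 2. So w(3) = 2. P is now [[1], [5]].
Step i=2: Q has 2 at row 2, column 1; remove 5 from row 2 of P and reverse-bump: 5 enters row 1 and ejects 1. So w(2) = 1. P is now [[5]].
Step i=1: Q has 1 at row 1, column 1; remove that cell from P, ejecting 5. So w(1) = 5. P is now [].

So w = 5 1 2 3 7 4 6 8.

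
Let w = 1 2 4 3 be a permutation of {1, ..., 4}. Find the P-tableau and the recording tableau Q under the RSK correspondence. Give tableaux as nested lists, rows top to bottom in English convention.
Insert each entry of the permutation into P by Schensted row insertion, recording in Q the position of each new cell.

After inserting 1: P = [[1]].
After inserting 2: P = [[1, 2]].
After inserting 4: P = [[1, 2, 4]].
After inserting 3: P = [[1, 2, 3], [4]].

So P = [[1, 2, 3], [4]], Q = [[1, 2, 3], [4]].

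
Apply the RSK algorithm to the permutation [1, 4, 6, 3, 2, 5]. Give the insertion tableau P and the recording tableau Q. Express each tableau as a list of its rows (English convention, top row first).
Insert each entry of the permutation into P by Schensted row insertion, recording in Q the position of each new cell.

Insert 1: appended to row 1. P = [[1]].
Insert 4: appended to row 1. P = [[1, 4]].
Insert 6: appended to row 1. P = [[1, 4, 6]].
Insert 3: 3 bumps 4 from row 1; 4 starts row 2. P = [[1, 3, 6], [4]].
Insert 2: 2 bumps 3 from row 1; 3 bumps 4 from row 2; 4 starts row 3. P = [[1, 2, 6], [3], [4]].
Insert 5: 5 bumps 6 from row 1; 6 appends to row 2. P = [[1, 2, 5], [3, 6], [4]].

So P = [[1, 2, 5], [3, 6], [4]], Q = [[1, 2, 3], [4, 6], [5]].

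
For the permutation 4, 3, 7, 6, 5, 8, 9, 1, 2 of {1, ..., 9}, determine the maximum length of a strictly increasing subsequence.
4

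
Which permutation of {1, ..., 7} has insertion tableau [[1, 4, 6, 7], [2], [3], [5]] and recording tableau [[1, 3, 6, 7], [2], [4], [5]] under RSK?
Reverse the RSK construction: for i from n down to 1, find the cell of Q containing i, remove the entry at that cell from P, and reverse-bump it up through P; the value ejected from row 1 is w(i).

Step i=7: Q has 7 at row 1, column 4; remove that cell from P, ejecting 7. So w(7) = 7. P is now [[1, 4, 6], [2], [3], [5]].
Step i=6: Q has 6 at row 1, column 3; remove that cell from P, ejecting 6. So w(6) = 6. P is now [[1, 4], [2], [3], [5]].
Step i=5: Q has 5 at row 4, column 1; remove 5 from row 4 of P and reverse-bump: 5 enters row 3 and ejects 3; 3 enters row 2 and ejects 2; 2 enters row 1 and ejects 1. So w(5) = 1. P is now [[2, 4], [3], [5]].
Step i=4: Q has 4 at row 3, column 1; remove 5 from row 3 of P and reverse-bump: 5 enters row 2 and ejects 3; 3 enters row 1 and ejects 2. So w(4) = 2. P is now [[3, 4], [5]].
Step i=3: Q has 3 at row 1, column 2; remove that cell from P, ejecting 4. So w(3) = 4. P is now [[3], [5]].
Step i=2: Q has 2 at row 2, column 1; remove 5 from row 2 of P and reverse-bump: 5 enters row 1 and ejects 3. So w(2) = 3. P is now [[5]].
Step i=1: Q has 1 at row 1, column 1; remove that cell from P, ejecting 5. So w(1) = 5. P is now [].

So w = 5 3 4 2 1 6 7.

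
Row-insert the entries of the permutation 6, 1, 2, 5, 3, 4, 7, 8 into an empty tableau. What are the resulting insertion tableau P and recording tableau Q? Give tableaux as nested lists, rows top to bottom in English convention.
P = [[1, 2, 3, 4, 7, 8], [5], [6]], Q = [[1, 3, 4, 6, 7, 8], [2], [5]]

Insert each entry of the permutation into P by Schensted row insertion, recording in Q the position of each new cell.

After inserting 6: P = [[6]].
After inserting 1: P = [[1], [6]].
After inserting 2: P = [[1, 2], [6]].
After inserting 5: P = [[1, 2, 5], [6]].
After inserting 3: P = [[1, 2, 3], [5], [6]].
After inserting 4: P = [[1, 2, 3, 4], [5], [6]].
After inserting 7: P = [[1, 2, 3, 4, 7], [5], [6]].
After inserting 8: P = [[1, 2, 3, 4, 7, 8], [5], [6]].

So P = [[1, 2, 3, 4, 7, 8], [5], [6]], Q = [[1, 3, 4, 6, 7, 8], [2], [5]].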